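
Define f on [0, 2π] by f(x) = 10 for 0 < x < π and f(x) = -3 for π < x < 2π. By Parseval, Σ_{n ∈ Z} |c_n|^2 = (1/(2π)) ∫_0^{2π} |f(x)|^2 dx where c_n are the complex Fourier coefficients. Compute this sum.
Σ |c_n|^2 = 109/2

Parseval equates the L^2 energy of f (normalised by 1/(2π)) with the ℓ^2 sum of its Fourier coefficients: (1/(2π)) ∫_0^{2π} |f|^2 = Σ |c_n|^2.
Compute the left side: (1/(2π)) [∫_0^π 10^2 dx + ∫_π^{2π} (-3)^2 dx] = (1/(2π)) · (100π + 9π) = (100 + 9)/2 = 109/2.
So Σ_{n ∈ Z} |c_n|^2 = 109/2.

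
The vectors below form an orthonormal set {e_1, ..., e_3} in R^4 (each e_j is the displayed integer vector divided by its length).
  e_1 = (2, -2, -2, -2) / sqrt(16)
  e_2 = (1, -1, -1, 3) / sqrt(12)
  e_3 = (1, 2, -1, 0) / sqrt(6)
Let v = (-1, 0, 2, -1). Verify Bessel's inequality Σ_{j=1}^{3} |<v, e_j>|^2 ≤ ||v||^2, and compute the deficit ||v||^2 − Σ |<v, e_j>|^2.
Σ |<v, e_j>|^2 = 11/2; ||v||^2 = 6; deficit = 1/2

Write each e_j = u_j / sqrt(<u_j, u_j>) where u_j is the displayed integer vector. Then <v, e_j> = <v, u_j> / sqrt(<u_j, u_j>), so |<v, e_j>|^2 = <v, u_j>^2 / <u_j, u_j>.
Coefficients: <v, e_1> = -4/sqrt(16), <v, e_2> = -6/sqrt(12), <v, e_3> = -3/sqrt(6).
Square and sum: Σ |<v, e_j>|^2 = 11/2.
Compute ||v||^2 = v·v = 6.
Deficit = 6 − 11/2 = 1/2 ≥ 0, confirming Bessel's inequality. (The deficit equals ||v − Σ <v,e_j> e_j||^2, the squared distance from v to span{e_j}.)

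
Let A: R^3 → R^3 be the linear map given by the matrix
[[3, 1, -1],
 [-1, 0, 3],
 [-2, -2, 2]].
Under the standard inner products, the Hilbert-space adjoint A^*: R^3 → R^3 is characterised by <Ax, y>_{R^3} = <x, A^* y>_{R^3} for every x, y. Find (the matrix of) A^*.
A^* = A^T =
[[3, -1, -2],
 [1, 0, -2],
 [-1, 3, 2]]

For real matrices with standard dot products, the defining identity <Ax, y> = <x, A^* y> gives (Ax)^T y = x^T (A^*) y, i.e. x^T A^T y = x^T (A^*) y. Since this holds for all x, y, we must have A^* = A^T. Therefore
A^* =
[[3, -1, -2],
 [1, 0, -2],
 [-1, 3, 2]].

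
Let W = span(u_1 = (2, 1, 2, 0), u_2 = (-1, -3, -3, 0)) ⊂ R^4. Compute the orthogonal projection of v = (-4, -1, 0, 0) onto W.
proj_W(v) = (-76/25, 7/25, -8/5, 0)

Set up U = [u_1 | ... | u_2] ∈ R^(4×2). The projector onto W = col(U) is P = U (U^T U)^(-1) U^T.
Compute U^T U =
  [9, -11]
  [-11, 19],
and U^T v = (-9, 7).
Solve U^T U · c = U^T v for the coefficients: c = (-47/25, -18/25). The projection is proj_W(v) = U c.
Check: (v - proj_W(v)) · u_1 = 0  (should be 0).
Check: (v - proj_W(v)) · u_2 = 0  (should be 0).
Result: proj_W(v) = (-76/25, 7/25, -8/5, 0).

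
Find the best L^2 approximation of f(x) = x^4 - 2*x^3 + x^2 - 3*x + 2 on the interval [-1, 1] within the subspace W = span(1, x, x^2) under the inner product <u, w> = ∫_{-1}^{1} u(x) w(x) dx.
g(x) = 13*x^2/7 - 21*x/5 + 67/35

The best approximation g ∈ W is the orthogonal projection of f onto W. Writing g = a_0 + a_1 x + a_2 x^2, the coefficients solve the normal equations G · a = b where
  G_{ij} = <φ_i, φ_j> and b_i = <f, φ_i>, with φ_0 = 1, φ_1 = x, φ_2 = x^2.
G =
  [2, 0, 2/3]
  [0, 2/3, 0]
  [2/3, 0, 2/5],
b = (76/15, -14/5, 212/105).
Solving gives a_0 = 67/35, a_1 = -21/5, a_2 = 13/7, so
  g(x) = 13*x^2/7 - 21*x/5 + 67/35.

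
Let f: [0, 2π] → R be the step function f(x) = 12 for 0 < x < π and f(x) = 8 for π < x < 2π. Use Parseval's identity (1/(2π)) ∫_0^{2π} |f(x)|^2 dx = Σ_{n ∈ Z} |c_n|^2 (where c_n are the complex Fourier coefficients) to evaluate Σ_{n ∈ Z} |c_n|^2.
Σ |c_n|^2 = 104

Parseval equates the L^2 energy of f (normalised by 1/(2π)) with the ℓ^2 sum of its Fourier coefficients: (1/(2π)) ∫_0^{2π} |f|^2 = Σ |c_n|^2.
Compute the left side: (1/(2π)) [∫_0^π 12^2 dx + ∫_π^{2π} 8^2 dx] = (1/(2π)) · (144π + 64π) = (144 + 64)/2 = 104.
So Σ_{n ∈ Z} |c_n|^2 = 104.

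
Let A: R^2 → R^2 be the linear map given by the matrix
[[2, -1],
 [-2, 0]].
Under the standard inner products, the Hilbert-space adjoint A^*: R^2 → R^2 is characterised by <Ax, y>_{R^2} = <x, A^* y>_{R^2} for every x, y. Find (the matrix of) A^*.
A^* = A^T =
[[2, -2],
 [-1, 0]]

For real matrices with standard dot products, the defining identity <Ax, y> = <x, A^* y> gives (Ax)^T y = x^T (A^*) y, i.e. x^T A^T y = x^T (A^*) y. Since this holds for all x, y, we must have A^* = A^T. Therefore
A^* =
[[2, -2],
 [-1, 0]].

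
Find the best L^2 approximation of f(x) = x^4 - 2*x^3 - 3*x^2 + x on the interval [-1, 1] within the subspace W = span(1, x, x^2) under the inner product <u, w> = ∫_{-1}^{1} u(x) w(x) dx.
g(x) = -15*x^2/7 - x/5 - 3/35

The best approximation g ∈ W is the orthogonal projection of f onto W. Writing g = a_0 + a_1 x + a_2 x^2, the coefficients solve the normal equations G · a = b where
  G_{ij} = <φ_i, φ_j> and b_i = <f, φ_i>, with φ_0 = 1, φ_1 = x, φ_2 = x^2.
G =
  [2, 0, 2/3]
  [0, 2/3, 0]
  [2/3, 0, 2/5],
b = (-8/5, -2/15, -32/35).
Solving gives a_0 = -3/35, a_1 = -1/5, a_2 = -15/7, so
  g(x) = -15*x^2/7 - x/5 - 3/35.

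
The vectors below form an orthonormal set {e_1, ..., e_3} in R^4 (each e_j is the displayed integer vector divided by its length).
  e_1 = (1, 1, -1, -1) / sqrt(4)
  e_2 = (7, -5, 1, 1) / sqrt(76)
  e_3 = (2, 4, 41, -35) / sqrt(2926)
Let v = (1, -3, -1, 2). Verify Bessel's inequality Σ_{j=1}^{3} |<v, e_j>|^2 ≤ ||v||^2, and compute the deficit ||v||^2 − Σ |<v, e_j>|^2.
Σ |<v, e_j>|^2 = 199/14; ||v||^2 = 15; deficit = 11/14

Write each e_j = u_j / sqrt(<u_j, u_j>) where u_j is the displayed integer vector. Then <v, e_j> = <v, u_j> / sqrt(<u_j, u_j>), so |<v, e_j>|^2 = <v, u_j>^2 / <u_j, u_j>.
Coefficients: <v, e_1> = -3/sqrt(4), <v, e_2> = 23/sqrt(76), <v, e_3> = -121/sqrt(2926).
Square and sum: Σ |<v, e_j>|^2 = 199/14.
Compute ||v||^2 = v·v = 15.
Deficit = 15 − 199/14 = 11/14 ≥ 0, confirming Bessel's inequality. (The deficit equals ||v − Σ <v,e_j> e_j||^2, the squared distance from v to span{e_j}.)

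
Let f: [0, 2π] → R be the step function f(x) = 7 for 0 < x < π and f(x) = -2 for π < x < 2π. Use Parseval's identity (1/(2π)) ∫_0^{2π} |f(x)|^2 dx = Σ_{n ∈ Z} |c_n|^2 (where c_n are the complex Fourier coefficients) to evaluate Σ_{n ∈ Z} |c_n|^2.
Σ |c_n|^2 = 53/2

Parseval equates the L^2 energy of f (normalised by 1/(2π)) with the ℓ^2 sum of its Fourier coefficients: (1/(2π)) ∫_0^{2π} |f|^2 = Σ |c_n|^2.
Compute the left side: (1/(2π)) [∫_0^π 7^2 dx + ∫_π^{2π} (-2)^2 dx] = (1/(2π)) · (49π + 4π) = (49 + 4)/2 = 53/2.
So Σ_{n ∈ Z} |c_n|^2 = 53/2.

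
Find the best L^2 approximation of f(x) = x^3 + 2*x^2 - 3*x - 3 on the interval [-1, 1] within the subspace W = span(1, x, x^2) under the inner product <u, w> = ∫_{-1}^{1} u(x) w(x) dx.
g(x) = 2*x^2 - 12*x/5 - 3

The best approximation g ∈ W is the orthogonal projection of f onto W. Writing g = a_0 + a_1 x + a_2 x^2, the coefficients solve the normal equations G · a = b where
  G_{ij} = <φ_i, φ_j> and b_i = <f, φ_i>, with φ_0 = 1, φ_1 = x, φ_2 = x^2.
G =
  [2, 0, 2/3]
  [0, 2/3, 0]
  [2/3, 0, 2/5],
b = (-14/3, -8/5, -6/5).
Solving gives a_0 = -3, a_1 = -12/5, a_2 = 2, so
  g(x) = 2*x^2 - 12*x/5 - 3.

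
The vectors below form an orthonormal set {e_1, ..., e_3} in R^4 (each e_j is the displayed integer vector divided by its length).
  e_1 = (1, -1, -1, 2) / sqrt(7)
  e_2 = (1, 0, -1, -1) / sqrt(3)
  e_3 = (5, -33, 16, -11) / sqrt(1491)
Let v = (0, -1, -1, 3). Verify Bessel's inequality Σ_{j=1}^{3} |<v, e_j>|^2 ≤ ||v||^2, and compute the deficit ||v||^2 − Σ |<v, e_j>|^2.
Σ |<v, e_j>|^2 = 756/71; ||v||^2 = 11; deficit = 25/71

Write each e_j = u_j / sqrt(<u_j, u_j>) where u_j is the displayed integer vector. Then <v, e_j> = <v, u_j> / sqrt(<u_j, u_j>), so |<v, e_j>|^2 = <v, u_j>^2 / <u_j, u_j>.
Coefficients: <v, e_1> = 8/sqrt(7), <v, e_2> = -2/sqrt(3), <v, e_3> = -16/sqrt(1491).
Square and sum: Σ |<v, e_j>|^2 = 756/71.
Compute ||v||^2 = v·v = 11.
Deficit = 11 − 756/71 = 25/71 ≥ 0, confirming Bessel's inequality. (The deficit equals ||v − Σ <v,e_j> e_j||^2, the squared distance from v to span{e_j}.)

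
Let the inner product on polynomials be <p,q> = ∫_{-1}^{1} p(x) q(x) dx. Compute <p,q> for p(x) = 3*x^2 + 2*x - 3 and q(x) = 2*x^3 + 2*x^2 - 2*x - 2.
<p,q> = 16/3

Expand the product: p(x)·q(x) = 6*x^5 + 10*x^4 - 8*x^3 - 16*x^2 + 2*x + 6.
∫_{-1}^{1} of each monomial x^k gives [2/(k+1) if k even, 0 if k odd]. Integrating term-by-term (or equivalently evaluating the antiderivative F(x) = x^6 + 2*x^5 - 2*x^4 - 16*x^3/3 + x^2 + 6*x at the endpoints):
  F(1) − F(−1) = 8/3 − (-8/3) = 16/3.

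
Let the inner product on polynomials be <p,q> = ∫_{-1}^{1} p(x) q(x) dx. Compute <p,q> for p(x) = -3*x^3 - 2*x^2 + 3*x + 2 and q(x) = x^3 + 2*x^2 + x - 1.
<p,q> = -16/35

Expand the product: p(x)·q(x) = -3*x^6 - 8*x^5 - 4*x^4 + 9*x^3 + 9*x^2 - x - 2.
∫_{-1}^{1} of each monomial x^k gives [2/(k+1) if k even, 0 if k odd]. Integrating term-by-term (or equivalently evaluating the antiderivative F(x) = -3*x^7/7 - 4*x^6/3 - 4*x^5/5 + 9*x^4/4 + 3*x^3 - x^2/2 - 2*x at the endpoints):
  F(1) − F(−1) = 79/420 − (271/420) = -16/35.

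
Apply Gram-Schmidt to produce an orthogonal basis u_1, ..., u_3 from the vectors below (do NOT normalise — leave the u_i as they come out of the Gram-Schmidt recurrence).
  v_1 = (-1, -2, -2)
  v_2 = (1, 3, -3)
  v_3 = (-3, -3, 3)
Orthogonal basis:
  u_1 = (-1, -2, -2)
  u_2 = (8/9, 25/9, -29/9)
  u_3 = (-144/85, 12/17, 12/85)

Apply the Gram-Schmidt recurrence
  u_1 = v_1
  u_i = v_i − Σ_{j<i} ((v_i · u_j) / (u_j · u_j)) · u_j.

Step by step this gives:
  u_1 = (-1, -2, -2)
  u_2 = (8/9, 25/9, -29/9)
  u_3 = (-144/85, 12/17, 12/85)

Orthogonality check:
  u_2 · u_1 = 0 (should be 0)
  u_3 · u_1 = 0 (should be 0)
  u_3 · u_2 = 0 (should be 0)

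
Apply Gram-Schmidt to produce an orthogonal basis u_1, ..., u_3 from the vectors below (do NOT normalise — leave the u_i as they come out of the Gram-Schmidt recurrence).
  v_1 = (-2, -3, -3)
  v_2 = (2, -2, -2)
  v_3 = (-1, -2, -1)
Orthogonal basis:
  u_1 = (-2, -3, -3)
  u_2 = (30/11, -10/11, -10/11)
  u_3 = (0, -1/2, 1/2)

Apply the Gram-Schmidt recurrence
  u_1 = v_1
  u_i = v_i − Σ_{j<i} ((v_i · u_j) / (u_j · u_j)) · u_j.

Step by step this gives:
  u_1 = (-2, -3, -3)
  u_2 = (30/11, -10/11, -10/11)
  u_3 = (0, -1/2, 1/2)

Orthogonality check:
  u_2 · u_1 = 0 (should be 0)
  u_3 · u_1 = 0 (should be 0)
  u_3 · u_2 = 0 (should be 0)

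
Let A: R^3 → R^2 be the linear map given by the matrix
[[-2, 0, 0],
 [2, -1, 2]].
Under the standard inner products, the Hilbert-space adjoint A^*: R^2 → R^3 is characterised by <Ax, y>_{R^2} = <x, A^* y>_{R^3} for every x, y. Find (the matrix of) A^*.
A^* = A^T =
[[-2, 2],
 [0, -1],
 [0, 2]]

For real matrices with standard dot products, the defining identity <Ax, y> = <x, A^* y> gives (Ax)^T y = x^T (A^*) y, i.e. x^T A^T y = x^T (A^*) y. Since this holds for all x, y, we must have A^* = A^T. Therefore
A^* =
[[-2, 2],
 [0, -1],
 [0, 2]].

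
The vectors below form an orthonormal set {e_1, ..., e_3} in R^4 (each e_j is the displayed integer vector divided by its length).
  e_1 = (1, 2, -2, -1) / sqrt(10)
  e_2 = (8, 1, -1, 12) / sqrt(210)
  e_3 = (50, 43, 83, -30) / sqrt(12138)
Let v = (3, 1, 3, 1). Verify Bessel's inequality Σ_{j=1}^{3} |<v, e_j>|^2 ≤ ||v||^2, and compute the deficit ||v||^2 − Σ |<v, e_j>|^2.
Σ |<v, e_j>|^2 = 5748/289; ||v||^2 = 20; deficit = 32/289

Write each e_j = u_j / sqrt(<u_j, u_j>) where u_j is the displayed integer vector. Then <v, e_j> = <v, u_j> / sqrt(<u_j, u_j>), so |<v, e_j>|^2 = <v, u_j>^2 / <u_j, u_j>.
Coefficients: <v, e_1> = -2/sqrt(10), <v, e_2> = 34/sqrt(210), <v, e_3> = 412/sqrt(12138).
Square and sum: Σ |<v, e_j>|^2 = 5748/289.
Compute ||v||^2 = v·v = 20.
Deficit = 20 − 5748/289 = 32/289 ≥ 0, confirming Bessel's inequality. (The deficit equals ||v − Σ <v,e_j> e_j||^2, the squared distance from v to span{e_j}.)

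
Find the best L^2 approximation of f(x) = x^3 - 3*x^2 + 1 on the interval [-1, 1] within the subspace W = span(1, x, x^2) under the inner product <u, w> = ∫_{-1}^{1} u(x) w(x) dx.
g(x) = -3*x^2 + 3*x/5 + 1

The best approximation g ∈ W is the orthogonal projection of f onto W. Writing g = a_0 + a_1 x + a_2 x^2, the coefficients solve the normal equations G · a = b where
  G_{ij} = <φ_i, φ_j> and b_i = <f, φ_i>, with φ_0 = 1, φ_1 = x, φ_2 = x^2.
G =
  [2, 0, 2/3]
  [0, 2/3, 0]
  [2/3, 0, 2/5],
b = (0, 2/5, -8/15).
Solving gives a_0 = 1, a_1 = 3/5, a_2 = -3, so
  g(x) = -3*x^2 + 3*x/5 + 1.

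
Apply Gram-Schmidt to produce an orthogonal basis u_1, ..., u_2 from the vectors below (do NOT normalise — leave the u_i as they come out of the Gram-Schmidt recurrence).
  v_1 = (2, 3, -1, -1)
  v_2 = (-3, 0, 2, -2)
Orthogonal basis:
  u_1 = (2, 3, -1, -1)
  u_2 = (-11/5, 6/5, 8/5, -12/5)

Apply the Gram-Schmidt recurrence
  u_1 = v_1
  u_i = v_i − Σ_{j<i} ((v_i · u_j) / (u_j · u_j)) · u_j.

Step by step this gives:
  u_1 = (2, 3, -1, -1)
  u_2 = (-11/5, 6/5, 8/5, -12/5)

Orthogonality check:
  u_2 · u_1 = 0 (should be 0)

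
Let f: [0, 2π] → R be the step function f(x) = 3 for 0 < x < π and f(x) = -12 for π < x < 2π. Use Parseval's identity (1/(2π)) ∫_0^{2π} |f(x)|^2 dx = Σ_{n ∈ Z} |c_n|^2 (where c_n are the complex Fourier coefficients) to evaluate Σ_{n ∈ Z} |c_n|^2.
Σ |c_n|^2 = 153/2

Parseval equates the L^2 energy of f (normalised by 1/(2π)) with the ℓ^2 sum of its Fourier coefficients: (1/(2π)) ∫_0^{2π} |f|^2 = Σ |c_n|^2.
Compute the left side: (1/(2π)) [∫_0^π 3^2 dx + ∫_π^{2π} (-12)^2 dx] = (1/(2π)) · (9π + 144π) = (9 + 144)/2 = 153/2.
So Σ_{n ∈ Z} |c_n|^2 = 153/2.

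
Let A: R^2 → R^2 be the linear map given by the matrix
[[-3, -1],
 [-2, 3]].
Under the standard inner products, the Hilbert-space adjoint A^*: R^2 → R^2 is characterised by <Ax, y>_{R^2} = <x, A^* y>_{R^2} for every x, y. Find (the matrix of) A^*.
A^* = A^T =
[[-3, -2],
 [-1, 3]]

For real matrices with standard dot products, the defining identity <Ax, y> = <x, A^* y> gives (Ax)^T y = x^T (A^*) y, i.e. x^T A^T y = x^T (A^*) y. Since this holds for all x, y, we must have A^* = A^T. Therefore
A^* =
[[-3, -2],
 [-1, 3]].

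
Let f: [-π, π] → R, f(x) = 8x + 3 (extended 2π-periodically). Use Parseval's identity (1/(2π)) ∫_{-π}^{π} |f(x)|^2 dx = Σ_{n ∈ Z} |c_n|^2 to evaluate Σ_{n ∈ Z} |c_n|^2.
Σ |c_n|^2 = 64π^2/3 + 9

Expand and integrate term by term over [-π, π]:
  ∫ (8x)^2 dx = 64·(2π^3/3); ∫ 2·8·(3)·x dx = 0 (odd integrand); ∫ 3^2 dx = 9·2π.
So (1/(2π)) ∫_{-π}^{π} (8x + 3)^2 dx = 64π^2/3 + 9 = 64π^2/3 + 9.
Parseval ⇒ Σ |c_n|^2 = 64π^2/3 + 9.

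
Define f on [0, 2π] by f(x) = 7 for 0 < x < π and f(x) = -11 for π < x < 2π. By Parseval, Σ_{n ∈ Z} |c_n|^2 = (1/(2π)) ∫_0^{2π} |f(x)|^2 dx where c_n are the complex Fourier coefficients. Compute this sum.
Σ |c_n|^2 = 85

Parseval equates the L^2 energy of f (normalised by 1/(2π)) with the ℓ^2 sum of its Fourier coefficients: (1/(2π)) ∫_0^{2π} |f|^2 = Σ |c_n|^2.
Compute the left side: (1/(2π)) [∫_0^π 7^2 dx + ∫_π^{2π} (-11)^2 dx] = (1/(2π)) · (49π + 121π) = (49 + 121)/2 = 85.
So Σ_{n ∈ Z} |c_n|^2 = 85.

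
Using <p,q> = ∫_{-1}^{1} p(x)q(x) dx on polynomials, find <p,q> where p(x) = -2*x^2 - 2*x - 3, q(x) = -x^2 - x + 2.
<p,q> = -158/15

Expand the product: p(x)·q(x) = 2*x^4 + 4*x^3 + x^2 - x - 6.
∫_{-1}^{1} of each monomial x^k gives [2/(k+1) if k even, 0 if k odd]. Integrating term-by-term (or equivalently evaluating the antiderivative F(x) = 2*x^5/5 + x^4 + x^3/3 - x^2/2 - 6*x at the endpoints):
  F(1) − F(−1) = -143/30 − (173/30) = -158/15.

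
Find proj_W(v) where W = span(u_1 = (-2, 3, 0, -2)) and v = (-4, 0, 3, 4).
proj_W(v) = (0, 0, 0, 0)

Set up U = [u_1 | ... | u_1] ∈ R^(4×1). The projector onto W = col(U) is P = U (U^T U)^(-1) U^T.
Compute U^T U =
  [17],
and U^T v = (0).
Solve U^T U · c = U^T v for the coefficients: c = (0). The projection is proj_W(v) = U c.
Check: (v - proj_W(v)) · u_1 = 0  (should be 0).
Result: proj_W(v) = (0, 0, 0, 0).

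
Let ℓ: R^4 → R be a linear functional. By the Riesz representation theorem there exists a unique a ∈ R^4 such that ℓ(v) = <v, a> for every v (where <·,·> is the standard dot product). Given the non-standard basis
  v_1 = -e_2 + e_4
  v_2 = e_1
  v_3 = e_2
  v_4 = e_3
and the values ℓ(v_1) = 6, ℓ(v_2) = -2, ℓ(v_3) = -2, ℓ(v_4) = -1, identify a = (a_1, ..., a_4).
a = (-2, -2, -1, 4)

Write a = (a_1, ..., a_4) in the standard basis. For each basis vector v_i, ℓ(v_i) = <v_i, a> is a linear equation in the a_j's. Collect the n equations into a matrix system V a = ℓ, where row i of V is v_i (expressed in the standard basis). Since V is invertible (lower-triangular with 1s on the diagonal, up to permutation), solve by back-substitution:
  V =
[[0, -1, 0, 1],
 [1, 0, 0, 0],
 [0, 1, 0, 0],
 [0, 0, 1, 0]]
  V a = (6, -2, -2, -1)
Solving gives a = (-2, -2, -1, 4).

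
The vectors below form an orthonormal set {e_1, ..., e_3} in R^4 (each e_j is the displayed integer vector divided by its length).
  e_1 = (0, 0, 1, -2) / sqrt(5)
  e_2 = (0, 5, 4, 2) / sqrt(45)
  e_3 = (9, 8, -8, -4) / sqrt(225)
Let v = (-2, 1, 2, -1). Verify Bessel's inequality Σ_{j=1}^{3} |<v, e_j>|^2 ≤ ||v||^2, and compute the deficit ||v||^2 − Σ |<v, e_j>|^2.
Σ |<v, e_j>|^2 = 201/25; ||v||^2 = 10; deficit = 49/25

Write each e_j = u_j / sqrt(<u_j, u_j>) where u_j is the displayed integer vector. Then <v, e_j> = <v, u_j> / sqrt(<u_j, u_j>), so |<v, e_j>|^2 = <v, u_j>^2 / <u_j, u_j>.
Coefficients: <v, e_1> = 4/sqrt(5), <v, e_2> = 11/sqrt(45), <v, e_3> = -22/sqrt(225).
Square and sum: Σ |<v, e_j>|^2 = 201/25.
Compute ||v||^2 = v·v = 10.
Deficit = 10 − 201/25 = 49/25 ≥ 0, confirming Bessel's inequality. (The deficit equals ||v − Σ <v,e_j> e_j||^2, the squared distance from v to span{e_j}.)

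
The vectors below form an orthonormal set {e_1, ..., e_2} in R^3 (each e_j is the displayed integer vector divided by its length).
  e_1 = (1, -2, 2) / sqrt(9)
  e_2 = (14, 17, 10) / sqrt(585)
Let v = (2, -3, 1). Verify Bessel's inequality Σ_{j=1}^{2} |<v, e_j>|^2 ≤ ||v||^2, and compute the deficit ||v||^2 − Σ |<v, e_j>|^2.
Σ |<v, e_j>|^2 = 57/5; ||v||^2 = 14; deficit = 13/5

Write each e_j = u_j / sqrt(<u_j, u_j>) where u_j is the displayed integer vector. Then <v, e_j> = <v, u_j> / sqrt(<u_j, u_j>), so |<v, e_j>|^2 = <v, u_j>^2 / <u_j, u_j>.
Coefficients: <v, e_1> = 10/sqrt(9), <v, e_2> = -13/sqrt(585).
Square and sum: Σ |<v, e_j>|^2 = 57/5.
Compute ||v||^2 = v·v = 14.
Deficit = 14 − 57/5 = 13/5 ≥ 0, confirming Bessel's inequality. (The deficit equals ||v − Σ <v,e_j> e_j||^2, the squared distance from v to span{e_j}.)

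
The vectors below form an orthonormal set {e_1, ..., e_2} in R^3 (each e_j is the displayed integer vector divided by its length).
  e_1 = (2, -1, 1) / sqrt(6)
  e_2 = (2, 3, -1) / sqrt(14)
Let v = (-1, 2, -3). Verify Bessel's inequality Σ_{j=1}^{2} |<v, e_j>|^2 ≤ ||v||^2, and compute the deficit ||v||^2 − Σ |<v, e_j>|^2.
Σ |<v, e_j>|^2 = 35/3; ||v||^2 = 14; deficit = 7/3

Write each e_j = u_j / sqrt(<u_j, u_j>) where u_j is the displayed integer vector. Then <v, e_j> = <v, u_j> / sqrt(<u_j, u_j>), so |<v, e_j>|^2 = <v, u_j>^2 / <u_j, u_j>.
Coefficients: <v, e_1> = -7/sqrt(6), <v, e_2> = 7/sqrt(14).
Square and sum: Σ |<v, e_j>|^2 = 35/3.
Compute ||v||^2 = v·v = 14.
Deficit = 14 − 35/3 = 7/3 ≥ 0, confirming Bessel's inequality. (The deficit equals ||v − Σ <v,e_j> e_j||^2, the squared distance from v to span{e_j}.)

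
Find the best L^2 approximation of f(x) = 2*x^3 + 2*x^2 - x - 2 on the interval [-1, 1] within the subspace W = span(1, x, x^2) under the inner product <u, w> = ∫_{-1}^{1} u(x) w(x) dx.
g(x) = 2*x^2 + x/5 - 2

The best approximation g ∈ W is the orthogonal projection of f onto W. Writing g = a_0 + a_1 x + a_2 x^2, the coefficients solve the normal equations G · a = b where
  G_{ij} = <φ_i, φ_j> and b_i = <f, φ_i>, with φ_0 = 1, φ_1 = x, φ_2 = x^2.
G =
  [2, 0, 2/3]
  [0, 2/3, 0]
  [2/3, 0, 2/5],
b = (-8/3, 2/15, -8/15).
Solving gives a_0 = -2, a_1 = 1/5, a_2 = 2, so
  g(x) = 2*x^2 + x/5 - 2.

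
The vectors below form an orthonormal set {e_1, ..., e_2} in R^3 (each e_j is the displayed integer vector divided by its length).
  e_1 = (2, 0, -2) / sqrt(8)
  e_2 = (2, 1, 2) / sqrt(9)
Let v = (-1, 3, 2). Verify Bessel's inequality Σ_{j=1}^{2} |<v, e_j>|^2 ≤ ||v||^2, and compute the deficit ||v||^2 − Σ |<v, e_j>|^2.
Σ |<v, e_j>|^2 = 131/18; ||v||^2 = 14; deficit = 121/18

Write each e_j = u_j / sqrt(<u_j, u_j>) where u_j is the displayed integer vector. Then <v, e_j> = <v, u_j> / sqrt(<u_j, u_j>), so |<v, e_j>|^2 = <v, u_j>^2 / <u_j, u_j>.
Coefficients: <v, e_1> = -6/sqrt(8), <v, e_2> = 5/sqrt(9).
Square and sum: Σ |<v, e_j>|^2 = 131/18.
Compute ||v||^2 = v·v = 14.
Deficit = 14 − 131/18 = 121/18 ≥ 0, confirming Bessel's inequality. (The deficit equals ||v − Σ <v,e_j> e_j||^2, the squared distance from v to span{e_j}.)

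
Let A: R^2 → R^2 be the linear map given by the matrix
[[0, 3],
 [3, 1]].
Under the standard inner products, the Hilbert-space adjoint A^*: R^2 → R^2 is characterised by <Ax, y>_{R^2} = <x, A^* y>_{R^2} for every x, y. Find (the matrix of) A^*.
A^* = A^T =
[[0, 3],
 [3, 1]]

For real matrices with standard dot products, the defining identity <Ax, y> = <x, A^* y> gives (Ax)^T y = x^T (A^*) y, i.e. x^T A^T y = x^T (A^*) y. Since this holds for all x, y, we must have A^* = A^T. Therefore
A^* =
[[0, 3],
 [3, 1]].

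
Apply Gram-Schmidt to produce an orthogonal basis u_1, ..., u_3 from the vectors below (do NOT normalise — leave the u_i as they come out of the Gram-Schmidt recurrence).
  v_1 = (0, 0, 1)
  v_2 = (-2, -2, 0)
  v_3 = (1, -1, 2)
Orthogonal basis:
  u_1 = (0, 0, 1)
  u_2 = (-2, -2, 0)
  u_3 = (1, -1, 0)

Apply the Gram-Schmidt recurrence
  u_1 = v_1
  u_i = v_i − Σ_{j<i} ((v_i · u_j) / (u_j · u_j)) · u_j.

Step by step this gives:
  u_1 = (0, 0, 1)
  u_2 = (-2, -2, 0)
  u_3 = (1, -1, 0)

Orthogonality check:
  u_2 · u_1 = 0 (should be 0)
  u_3 · u_1 = 0 (should be 0)
  u_3 · u_2 = 0 (should be 0)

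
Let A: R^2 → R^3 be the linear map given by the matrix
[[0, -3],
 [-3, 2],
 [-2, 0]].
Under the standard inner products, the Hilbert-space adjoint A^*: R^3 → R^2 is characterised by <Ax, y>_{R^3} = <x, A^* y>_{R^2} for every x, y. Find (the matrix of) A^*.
A^* = A^T =
[[0, -3, -2],
 [-3, 2, 0]]

For real matrices with standard dot products, the defining identity <Ax, y> = <x, A^* y> gives (Ax)^T y = x^T (A^*) y, i.e. x^T A^T y = x^T (A^*) y. Since this holds for all x, y, we must have A^* = A^T. Therefore
A^* =
[[0, -3, -2],
 [-3, 2, 0]].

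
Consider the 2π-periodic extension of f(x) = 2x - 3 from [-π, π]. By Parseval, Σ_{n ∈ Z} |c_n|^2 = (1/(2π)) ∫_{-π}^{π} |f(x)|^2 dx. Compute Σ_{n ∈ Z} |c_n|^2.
Σ |c_n|^2 = 4π^2/3 + 9

Expand and integrate term by term over [-π, π]:
  ∫ (2x)^2 dx = 4·(2π^3/3); ∫ 2·2·(-3)·x dx = 0 (odd integrand); ∫ (-3)^2 dx = 9·2π.
So (1/(2π)) ∫_{-π}^{π} (2x - 3)^2 dx = 4π^2/3 + 9 = 4π^2/3 + 9.
Parseval ⇒ Σ |c_n|^2 = 4π^2/3 + 9.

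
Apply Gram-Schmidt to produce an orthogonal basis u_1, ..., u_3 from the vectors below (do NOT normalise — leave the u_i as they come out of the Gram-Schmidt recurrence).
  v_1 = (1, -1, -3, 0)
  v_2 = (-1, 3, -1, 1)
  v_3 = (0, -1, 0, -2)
Orthogonal basis:
  u_1 = (1, -1, -3, 0)
  u_2 = (-10/11, 32/11, -14/11, 1)
  u_3 = (-61/131, 38/131, -33/131, -208/131)

Apply the Gram-Schmidt recurrence
  u_1 = v_1
  u_i = v_i − Σ_{j<i} ((v_i · u_j) / (u_j · u_j)) · u_j.

Step by step this gives:
  u_1 = (1, -1, -3, 0)
  u_2 = (-10/11, 32/11, -14/11, 1)
  u_3 = (-61/131, 38/131, -33/131, -208/131)

Orthogonality check:
  u_2 · u_1 = 0 (should be 0)
  u_3 · u_1 = 0 (should be 0)
  u_3 · u_2 = 0 (should be 0)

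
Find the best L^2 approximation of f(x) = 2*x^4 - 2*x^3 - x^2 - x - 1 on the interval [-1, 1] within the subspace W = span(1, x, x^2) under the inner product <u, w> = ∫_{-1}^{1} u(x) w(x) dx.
g(x) = 5*x^2/7 - 11*x/5 - 41/35

The best approximation g ∈ W is the orthogonal projection of f onto W. Writing g = a_0 + a_1 x + a_2 x^2, the coefficients solve the normal equations G · a = b where
  G_{ij} = <φ_i, φ_j> and b_i = <f, φ_i>, with φ_0 = 1, φ_1 = x, φ_2 = x^2.
G =
  [2, 0, 2/3]
  [0, 2/3, 0]
  [2/3, 0, 2/5],
b = (-28/15, -22/15, -52/105).
Solving gives a_0 = -41/35, a_1 = -11/5, a_2 = 5/7, so
  g(x) = 5*x^2/7 - 11*x/5 - 41/35.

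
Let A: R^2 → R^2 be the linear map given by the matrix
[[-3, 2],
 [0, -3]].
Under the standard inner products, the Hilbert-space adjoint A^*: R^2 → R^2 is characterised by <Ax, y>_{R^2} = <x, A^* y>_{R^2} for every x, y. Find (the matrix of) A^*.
A^* = A^T =
[[-3, 0],
 [2, -3]]

For real matrices with standard dot products, the defining identity <Ax, y> = <x, A^* y> gives (Ax)^T y = x^T (A^*) y, i.e. x^T A^T y = x^T (A^*) y. Since this holds for all x, y, we must have A^* = A^T. Therefore
A^* =
[[-3, 0],
 [2, -3]].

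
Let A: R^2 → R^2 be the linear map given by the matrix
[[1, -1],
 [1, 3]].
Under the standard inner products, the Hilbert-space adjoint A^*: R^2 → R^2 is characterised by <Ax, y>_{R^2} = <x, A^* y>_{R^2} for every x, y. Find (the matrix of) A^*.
A^* = A^T =
[[1, 1],
 [-1, 3]]

For real matrices with standard dot products, the defining identity <Ax, y> = <x, A^* y> gives (Ax)^T y = x^T (A^*) y, i.e. x^T A^T y = x^T (A^*) y. Since this holds for all x, y, we must have A^* = A^T. Therefore
A^* =
[[1, 1],
 [-1, 3]].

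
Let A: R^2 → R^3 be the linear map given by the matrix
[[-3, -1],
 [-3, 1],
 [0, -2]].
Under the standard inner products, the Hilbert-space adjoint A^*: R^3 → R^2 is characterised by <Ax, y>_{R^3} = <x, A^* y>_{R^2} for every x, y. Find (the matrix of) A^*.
A^* = A^T =
[[-3, -3, 0],
 [-1, 1, -2]]

For real matrices with standard dot products, the defining identity <Ax, y> = <x, A^* y> gives (Ax)^T y = x^T (A^*) y, i.e. x^T A^T y = x^T (A^*) y. Since this holds for all x, y, we must have A^* = A^T. Therefore
A^* =
[[-3, -3, 0],
 [-1, 1, -2]].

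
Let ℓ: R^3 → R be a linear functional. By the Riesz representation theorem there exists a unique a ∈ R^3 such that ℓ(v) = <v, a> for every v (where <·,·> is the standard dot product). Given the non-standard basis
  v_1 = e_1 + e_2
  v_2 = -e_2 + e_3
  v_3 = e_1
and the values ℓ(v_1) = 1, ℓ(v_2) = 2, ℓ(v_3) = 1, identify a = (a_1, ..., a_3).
a = (1, 0, 2)

Write a = (a_1, ..., a_3) in the standard basis. For each basis vector v_i, ℓ(v_i) = <v_i, a> is a linear equation in the a_j's. Collect the n equations into a matrix system V a = ℓ, where row i of V is v_i (expressed in the standard basis). Since V is invertible (lower-triangular with 1s on the diagonal, up to permutation), solve by back-substitution:
  V =
[[1, 1, 0],
 [0, -1, 1],
 [1, 0, 0]]
  V a = (1, 2, 1)
Solving gives a = (1, 0, 2).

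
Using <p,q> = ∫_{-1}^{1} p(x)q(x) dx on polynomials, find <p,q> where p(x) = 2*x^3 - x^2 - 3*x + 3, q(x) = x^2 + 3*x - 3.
<p,q> = -18

Expand the product: p(x)·q(x) = 2*x^5 + 5*x^4 - 12*x^3 - 3*x^2 + 18*x - 9.
∫_{-1}^{1} of each monomial x^k gives [2/(k+1) if k even, 0 if k odd]. Integrating term-by-term (or equivalently evaluating the antiderivative F(x) = x^6/3 + x^5 - 3*x^4 - x^3 + 9*x^2 - 9*x at the endpoints):
  F(1) − F(−1) = -8/3 − (46/3) = -18.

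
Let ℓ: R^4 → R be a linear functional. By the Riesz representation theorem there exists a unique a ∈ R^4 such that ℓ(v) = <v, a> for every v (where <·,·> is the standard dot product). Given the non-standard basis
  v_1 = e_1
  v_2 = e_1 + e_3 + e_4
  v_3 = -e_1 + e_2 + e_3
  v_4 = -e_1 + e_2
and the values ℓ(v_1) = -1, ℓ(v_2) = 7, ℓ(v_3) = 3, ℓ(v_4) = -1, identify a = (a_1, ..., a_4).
a = (-1, -2, 4, 4)

Write a = (a_1, ..., a_4) in the standard basis. For each basis vector v_i, ℓ(v_i) = <v_i, a> is a linear equation in the a_j's. Collect the n equations into a matrix system V a = ℓ, where row i of V is v_i (expressed in the standard basis). Since V is invertible (lower-triangular with 1s on the diagonal, up to permutation), solve by back-substitution:
  V =
[[1, 0, 0, 0],
 [1, 0, 1, 1],
 [-1, 1, 1, 0],
 [-1, 1, 0, 0]]
  V a = (-1, 7, 3, -1)
Solving gives a = (-1, -2, 4, 4).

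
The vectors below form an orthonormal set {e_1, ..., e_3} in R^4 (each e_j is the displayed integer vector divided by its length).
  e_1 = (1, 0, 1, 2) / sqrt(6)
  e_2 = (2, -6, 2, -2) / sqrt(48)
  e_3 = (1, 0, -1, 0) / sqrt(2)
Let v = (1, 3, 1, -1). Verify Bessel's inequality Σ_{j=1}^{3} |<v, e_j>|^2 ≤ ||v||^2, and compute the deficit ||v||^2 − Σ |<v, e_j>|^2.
Σ |<v, e_j>|^2 = 3; ||v||^2 = 12; deficit = 9

Write each e_j = u_j / sqrt(<u_j, u_j>) where u_j is the displayed integer vector. Then <v, e_j> = <v, u_j> / sqrt(<u_j, u_j>), so |<v, e_j>|^2 = <v, u_j>^2 / <u_j, u_j>.
Coefficients: <v, e_1> = 0/sqrt(6), <v, e_2> = -12/sqrt(48), <v, e_3> = 0/sqrt(2).
Square and sum: Σ |<v, e_j>|^2 = 3.
Compute ||v||^2 = v·v = 12.
Deficit = 12 − 3 = 9 ≥ 0, confirming Bessel's inequality. (The deficit equals ||v − Σ <v,e_j> e_j||^2, the squared distance from v to span{e_j}.)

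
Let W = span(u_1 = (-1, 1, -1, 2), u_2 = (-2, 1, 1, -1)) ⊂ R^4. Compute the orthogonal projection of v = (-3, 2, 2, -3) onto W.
proj_W(v) = (-23/7, 10/7, 16/7, -19/7)

Set up U = [u_1 | ... | u_2] ∈ R^(4×2). The projector onto W = col(U) is P = U (U^T U)^(-1) U^T.
Compute U^T U =
  [7, 0]
  [0, 7],
and U^T v = (-3, 13).
Solve U^T U · c = U^T v for the coefficients: c = (-3/7, 13/7). The projection is proj_W(v) = U c.
Check: (v - proj_W(v)) · u_1 = 0  (should be 0).
Check: (v - proj_W(v)) · u_2 = 0  (should be 0).
Result: proj_W(v) = (-23/7, 10/7, 16/7, -19/7).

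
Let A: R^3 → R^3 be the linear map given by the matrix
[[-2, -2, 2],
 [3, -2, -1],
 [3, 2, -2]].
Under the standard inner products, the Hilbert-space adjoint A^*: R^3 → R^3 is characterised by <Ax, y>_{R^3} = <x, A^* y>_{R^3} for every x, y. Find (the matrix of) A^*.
A^* = A^T =
[[-2, 3, 3],
 [-2, -2, 2],
 [2, -1, -2]]

For real matrices with standard dot products, the defining identity <Ax, y> = <x, A^* y> gives (Ax)^T y = x^T (A^*) y, i.e. x^T A^T y = x^T (A^*) y. Since this holds for all x, y, we must have A^* = A^T. Therefore
A^* =
[[-2, 3, 3],
 [-2, -2, 2],
 [2, -1, -2]].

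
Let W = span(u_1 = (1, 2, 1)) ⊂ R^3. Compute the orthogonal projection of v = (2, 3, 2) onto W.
proj_W(v) = (5/3, 10/3, 5/3)

Set up U = [u_1 | ... | u_1] ∈ R^(3×1). The projector onto W = col(U) is P = U (U^T U)^(-1) U^T.
Compute U^T U =
  [6],
and U^T v = (10).
Solve U^T U · c = U^T v for the coefficients: c = (5/3). The projection is proj_W(v) = U c.
Check: (v - proj_W(v)) · u_1 = 0  (should be 0).
Result: proj_W(v) = (5/3, 10/3, 5/3).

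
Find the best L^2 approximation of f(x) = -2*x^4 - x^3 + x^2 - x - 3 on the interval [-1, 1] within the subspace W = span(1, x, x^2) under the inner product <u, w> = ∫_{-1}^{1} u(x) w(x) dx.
g(x) = -5*x^2/7 - 8*x/5 - 99/35

The best approximation g ∈ W is the orthogonal projection of f onto W. Writing g = a_0 + a_1 x + a_2 x^2, the coefficients solve the normal equations G · a = b where
  G_{ij} = <φ_i, φ_j> and b_i = <f, φ_i>, with φ_0 = 1, φ_1 = x, φ_2 = x^2.
G =
  [2, 0, 2/3]
  [0, 2/3, 0]
  [2/3, 0, 2/5],
b = (-92/15, -16/15, -76/35).
Solving gives a_0 = -99/35, a_1 = -8/5, a_2 = -5/7, so
  g(x) = -5*x^2/7 - 8*x/5 - 99/35.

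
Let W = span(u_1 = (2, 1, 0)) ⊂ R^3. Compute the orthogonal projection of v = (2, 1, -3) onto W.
proj_W(v) = (2, 1, 0)

Set up U = [u_1 | ... | u_1] ∈ R^(3×1). The projector onto W = col(U) is P = U (U^T U)^(-1) U^T.
Compute U^T U =
  [5],
and U^T v = (5).
Solve U^T U · c = U^T v for the coefficients: c = (1). The projection is proj_W(v) = U c.
Check: (v - proj_W(v)) · u_1 = 0  (should be 0).
Result: proj_W(v) = (2, 1, 0).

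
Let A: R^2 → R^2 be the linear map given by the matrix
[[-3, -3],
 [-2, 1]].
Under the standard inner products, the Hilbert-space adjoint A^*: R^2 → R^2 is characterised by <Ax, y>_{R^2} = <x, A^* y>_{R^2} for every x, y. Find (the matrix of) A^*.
A^* = A^T =
[[-3, -2],
 [-3, 1]]

For real matrices with standard dot products, the defining identity <Ax, y> = <x, A^* y> gives (Ax)^T y = x^T (A^*) y, i.e. x^T A^T y = x^T (A^*) y. Since this holds for all x, y, we must have A^* = A^T. Therefore
A^* =
[[-3, -2],
 [-3, 1]].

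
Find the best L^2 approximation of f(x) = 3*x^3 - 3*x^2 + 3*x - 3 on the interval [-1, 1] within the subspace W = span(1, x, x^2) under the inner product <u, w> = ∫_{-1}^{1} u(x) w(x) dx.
g(x) = -3*x^2 + 24*x/5 - 3

The best approximation g ∈ W is the orthogonal projection of f onto W. Writing g = a_0 + a_1 x + a_2 x^2, the coefficients solve the normal equations G · a = b where
  G_{ij} = <φ_i, φ_j> and b_i = <f, φ_i>, with φ_0 = 1, φ_1 = x, φ_2 = x^2.
G =
  [2, 0, 2/3]
  [0, 2/3, 0]
  [2/3, 0, 2/5],
b = (-8, 16/5, -16/5).
Solving gives a_0 = -3, a_1 = 24/5, a_2 = -3, so
  g(x) = -3*x^2 + 24*x/5 - 3.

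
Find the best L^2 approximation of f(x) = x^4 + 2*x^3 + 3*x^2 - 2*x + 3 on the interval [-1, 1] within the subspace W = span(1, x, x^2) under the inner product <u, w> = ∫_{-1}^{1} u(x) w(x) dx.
g(x) = 27*x^2/7 - 4*x/5 + 102/35

The best approximation g ∈ W is the orthogonal projection of f onto W. Writing g = a_0 + a_1 x + a_2 x^2, the coefficients solve the normal equations G · a = b where
  G_{ij} = <φ_i, φ_j> and b_i = <f, φ_i>, with φ_0 = 1, φ_1 = x, φ_2 = x^2.
G =
  [2, 0, 2/3]
  [0, 2/3, 0]
  [2/3, 0, 2/5],
b = (42/5, -8/15, 122/35).
Solving gives a_0 = 102/35, a_1 = -4/5, a_2 = 27/7, so
  g(x) = 27*x^2/7 - 4*x/5 + 102/35.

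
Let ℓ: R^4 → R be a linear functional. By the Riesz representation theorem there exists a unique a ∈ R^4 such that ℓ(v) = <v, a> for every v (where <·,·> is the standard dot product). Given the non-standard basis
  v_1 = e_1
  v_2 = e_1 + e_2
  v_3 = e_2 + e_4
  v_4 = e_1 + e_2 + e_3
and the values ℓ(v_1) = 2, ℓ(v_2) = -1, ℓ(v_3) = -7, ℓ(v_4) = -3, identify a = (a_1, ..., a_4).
a = (2, -3, -2, -4)

Write a = (a_1, ..., a_4) in the standard basis. For each basis vector v_i, ℓ(v_i) = <v_i, a> is a linear equation in the a_j's. Collect the n equations into a matrix system V a = ℓ, where row i of V is v_i (expressed in the standard basis). Since V is invertible (lower-triangular with 1s on the diagonal, up to permutation), solve by back-substitution:
  V =
[[1, 0, 0, 0],
 [1, 1, 0, 0],
 [0, 1, 0, 1],
 [1, 1, 1, 0]]
  V a = (2, -1, -7, -3)
Solving gives a = (2, -3, -2, -4).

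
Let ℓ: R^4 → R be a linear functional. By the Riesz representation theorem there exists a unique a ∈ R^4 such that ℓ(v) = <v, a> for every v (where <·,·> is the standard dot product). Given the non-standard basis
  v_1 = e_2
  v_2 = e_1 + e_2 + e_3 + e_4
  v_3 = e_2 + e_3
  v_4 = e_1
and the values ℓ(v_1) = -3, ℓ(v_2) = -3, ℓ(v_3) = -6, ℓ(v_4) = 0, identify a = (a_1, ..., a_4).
a = (0, -3, -3, 3)

Write a = (a_1, ..., a_4) in the standard basis. For each basis vector v_i, ℓ(v_i) = <v_i, a> is a linear equation in the a_j's. Collect the n equations into a matrix system V a = ℓ, where row i of V is v_i (expressed in the standard basis). Since V is invertible (lower-triangular with 1s on the diagonal, up to permutation), solve by back-substitution:
  V =
[[0, 1, 0, 0],
 [1, 1, 1, 1],
 [0, 1, 1, 0],
 [1, 0, 0, 0]]
  V a = (-3, -3, -6, 0)
Solving gives a = (0, -3, -3, 3).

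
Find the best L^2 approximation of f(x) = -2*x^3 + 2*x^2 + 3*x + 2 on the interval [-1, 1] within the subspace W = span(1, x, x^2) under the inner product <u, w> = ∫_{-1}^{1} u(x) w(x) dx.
g(x) = 2*x^2 + 9*x/5 + 2

The best approximation g ∈ W is the orthogonal projection of f onto W. Writing g = a_0 + a_1 x + a_2 x^2, the coefficients solve the normal equations G · a = b where
  G_{ij} = <φ_i, φ_j> and b_i = <f, φ_i>, with φ_0 = 1, φ_1 = x, φ_2 = x^2.
G =
  [2, 0, 2/3]
  [0, 2/3, 0]
  [2/3, 0, 2/5],
b = (16/3, 6/5, 32/15).
Solving gives a_0 = 2, a_1 = 9/5, a_2 = 2, so
  g(x) = 2*x^2 + 9*x/5 + 2.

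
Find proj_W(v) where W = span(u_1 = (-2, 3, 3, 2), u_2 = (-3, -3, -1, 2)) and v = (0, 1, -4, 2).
proj_W(v) = (-25/99, -25/22, -145/198, 5/99)

Set up U = [u_1 | ... | u_2] ∈ R^(4×2). The projector onto W = col(U) is P = U (U^T U)^(-1) U^T.
Compute U^T U =
  [26, -2]
  [-2, 23],
and U^T v = (-5, 5).
Solve U^T U · c = U^T v for the coefficients: c = (-35/198, 20/99). The projection is proj_W(v) = U c.
Check: (v - proj_W(v)) · u_1 = 0  (should be 0).
Check: (v - proj_W(v)) · u_2 = 0  (should be 0).
Result: proj_W(v) = (-25/99, -25/22, -145/198, 5/99).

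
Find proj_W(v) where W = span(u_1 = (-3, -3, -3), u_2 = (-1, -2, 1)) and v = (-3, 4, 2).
proj_W(v) = (15/14, 9/7, 9/14)

Set up U = [u_1 | ... | u_2] ∈ R^(3×2). The projector onto W = col(U) is P = U (U^T U)^(-1) U^T.
Compute U^T U =
  [27, 6]
  [6, 6],
and U^T v = (-9, -3).
Solve U^T U · c = U^T v for the coefficients: c = (-2/7, -3/14). The projection is proj_W(v) = U c.
Check: (v - proj_W(v)) · u_1 = 0  (should be 0).
Check: (v - proj_W(v)) · u_2 = 0  (should be 0).
Result: proj_W(v) = (15/14, 9/7, 9/14).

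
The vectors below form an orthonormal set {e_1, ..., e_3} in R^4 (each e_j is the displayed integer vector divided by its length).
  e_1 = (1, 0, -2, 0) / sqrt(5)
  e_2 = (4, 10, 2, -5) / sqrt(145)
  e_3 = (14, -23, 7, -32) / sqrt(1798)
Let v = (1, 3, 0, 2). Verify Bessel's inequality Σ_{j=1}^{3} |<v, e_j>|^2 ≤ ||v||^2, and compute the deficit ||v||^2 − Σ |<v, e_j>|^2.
Σ |<v, e_j>|^2 = 747/62; ||v||^2 = 14; deficit = 121/62

Write each e_j = u_j / sqrt(<u_j, u_j>) where u_j is the displayed integer vector. Then <v, e_j> = <v, u_j> / sqrt(<u_j, u_j>), so |<v, e_j>|^2 = <v, u_j>^2 / <u_j, u_j>.
Coefficients: <v, e_1> = 1/sqrt(5), <v, e_2> = 24/sqrt(145), <v, e_3> = -119/sqrt(1798).
Square and sum: Σ |<v, e_j>|^2 = 747/62.
Compute ||v||^2 = v·v = 14.
Deficit = 14 − 747/62 = 121/62 ≥ 0, confirming Bessel's inequality. (The deficit equals ||v − Σ <v,e_j> e_j||^2, the squared distance from v to span{e_j}.)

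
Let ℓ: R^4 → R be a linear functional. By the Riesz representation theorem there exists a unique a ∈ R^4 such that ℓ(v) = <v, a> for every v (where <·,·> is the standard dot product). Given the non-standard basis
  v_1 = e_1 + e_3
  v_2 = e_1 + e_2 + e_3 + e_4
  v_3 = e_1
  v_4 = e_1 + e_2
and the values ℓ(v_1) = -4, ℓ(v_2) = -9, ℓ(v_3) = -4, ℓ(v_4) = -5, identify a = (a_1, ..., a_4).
a = (-4, -1, 0, -4)

Write a = (a_1, ..., a_4) in the standard basis. For each basis vector v_i, ℓ(v_i) = <v_i, a> is a linear equation in the a_j's. Collect the n equations into a matrix system V a = ℓ, where row i of V is v_i (expressed in the standard basis). Since V is invertible (lower-triangular with 1s on the diagonal, up to permutation), solve by back-substitution:
  V =
[[1, 0, 1, 0],
 [1, 1, 1, 1],
 [1, 0, 0, 0],
 [1, 1, 0, 0]]
  V a = (-4, -9, -4, -5)
Solving gives a = (-4, -1, 0, -4).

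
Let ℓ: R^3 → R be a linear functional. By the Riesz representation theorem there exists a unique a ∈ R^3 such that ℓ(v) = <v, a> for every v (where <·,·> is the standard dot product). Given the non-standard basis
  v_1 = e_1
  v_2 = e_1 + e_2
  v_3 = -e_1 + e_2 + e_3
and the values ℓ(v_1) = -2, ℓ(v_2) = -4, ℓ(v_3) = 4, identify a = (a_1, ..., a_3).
a = (-2, -2, 4)

Write a = (a_1, ..., a_3) in the standard basis. For each basis vector v_i, ℓ(v_i) = <v_i, a> is a linear equation in the a_j's. Collect the n equations into a matrix system V a = ℓ, where row i of V is v_i (expressed in the standard basis). Since V is invertible (lower-triangular with 1s on the diagonal, up to permutation), solve by back-substitution:
  V =
[[1, 0, 0],
 [1, 1, 0],
 [-1, 1, 1]]
  V a = (-2, -4, 4)
Solving gives a = (-2, -2, 4).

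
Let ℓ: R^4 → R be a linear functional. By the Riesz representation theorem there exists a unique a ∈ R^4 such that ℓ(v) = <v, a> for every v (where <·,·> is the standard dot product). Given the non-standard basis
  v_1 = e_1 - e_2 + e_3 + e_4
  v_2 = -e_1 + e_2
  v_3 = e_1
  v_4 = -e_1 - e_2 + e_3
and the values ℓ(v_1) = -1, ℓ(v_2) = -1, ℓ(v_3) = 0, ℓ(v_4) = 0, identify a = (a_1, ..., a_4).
a = (0, -1, -1, -1)

Write a = (a_1, ..., a_4) in the standard basis. For each basis vector v_i, ℓ(v_i) = <v_i, a> is a linear equation in the a_j's. Collect the n equations into a matrix system V a = ℓ, where row i of V is v_i (expressed in the standard basis). Since V is invertible (lower-triangular with 1s on the diagonal, up to permutation), solve by back-substitution:
  V =
[[1, -1, 1, 1],
 [-1, 1, 0, 0],
 [1, 0, 0, 0],
 [-1, -1, 1, 0]]
  V a = (-1, -1, 0, 0)
Solving gives a = (0, -1, -1, -1).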